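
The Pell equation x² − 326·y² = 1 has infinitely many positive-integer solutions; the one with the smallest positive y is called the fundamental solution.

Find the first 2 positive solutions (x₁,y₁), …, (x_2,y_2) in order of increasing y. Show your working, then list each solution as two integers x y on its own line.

√326 = [18; 18,36, …], period ℓ=2 (even) → k=1
a_0=18:  p_0=18·1+0=18,  q_0=18·0+1=1
a_1=18:  p_1=18·18+1=325,  q_1=18·1+0=18
(x₁, y₁) = (325, 18);  325² − 326·18² = 1 ✓
(325+18√326)^2 = 211249 + 11700√326

325 18
211249 11700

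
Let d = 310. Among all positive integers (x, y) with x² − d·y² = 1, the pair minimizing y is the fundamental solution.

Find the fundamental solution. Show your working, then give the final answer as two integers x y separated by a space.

[17; 1,1,1,1,5,…,1,1,34] for √310; ℓ=16 ⇒ convergent index 15
step 0: (17, 1)  from 17·(1,0) + (0,1)
…
step 4: (88, 5)  from 1·(53,3) + (35,2)
…
step 6: (1567, 89)  from 3·(493,28) + (88,5)
…
step 10: (28928, 1643)  from 3·(7747,440) + (5687,323)
step 11: (152387, 8655)  from 5·(28928,1643) + (7747,440)
…
step 13: (333702, 18953)  from 1·(181315,10298) + (152387,8655)
step 14: (515017, 29251)  from 1·(333702,18953) + (181315,10298)
step 15: (848719, 48204)  from 1·(515017,29251) + (333702,18953)
→ (848719, 48204).  Check: 848719²=720323940961, 310·48204²=720323940960, difference 1.

848719 48204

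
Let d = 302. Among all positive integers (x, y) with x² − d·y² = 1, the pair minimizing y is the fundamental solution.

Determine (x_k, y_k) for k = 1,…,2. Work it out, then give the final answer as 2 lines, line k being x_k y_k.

√302 → a₀=17, period (2,1,1,1,4,…,1,2,34); ℓ=16 even so k=15
a_0=17:  p_0=17·1+0=17,  q_0=17·0+1=1
a_1=2:  p_1=2·17+1=35,  q_1=2·1+0=2
…
a_4=1:  p_4=1·87+52=139,  q_4=1·5+3=8
…
a_6=2:  p_6=2·643+139=1425,  q_6=2·37+8=82
a_7=1:  p_7=1·1425+643=2068,  q_7=1·82+37=119
a_8=16:  p_8=16·2068+1425=34513,  q_8=16·119+82=1986
…
a_12=1:  p_12=1·467281+107675=574956,  q_12=1·26889+6196=33085
a_13=1:  p_13=1·574956+467281=1042237,  q_13=1·33085+26889=59974
a_14=1:  p_14=1·1042237+574956=1617193,  q_14=1·59974+33085=93059
a_15=2:  p_15=2·1617193+1042237=4276623,  q_15=2·93059+59974=246092
→ (4276623, 246092).  Check: 4276623²=18289504284129, 302·246092²=18289504284128, difference 1.
(x_2, y_2) = (4276623·4276623 + 302·246092·246092, 4276623·246092 + 246092·4276623) = (36579008568257, 2104885414632)

4276623 246092
36579008568257 2104885414632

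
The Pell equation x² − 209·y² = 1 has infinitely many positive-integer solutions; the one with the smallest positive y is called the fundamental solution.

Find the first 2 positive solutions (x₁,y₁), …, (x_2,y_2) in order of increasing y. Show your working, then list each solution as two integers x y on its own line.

46551 3220
4333991201 299788440

√209 = [14; 2,5,3,2,3,5,2,28, …], period ℓ=8 (even) → k=7
a_0=14:  p_0=14·1+0=14,  q_0=14·0+1=1
…
a_2=5:  p_2=5·29+14=159,  q_2=5·2+1=11
a_3=3:  p_3=3·159+29=506,  q_3=3·11+2=35
a_4=2:  p_4=2·506+159=1171,  q_4=2·35+11=81
a_5=3:  p_5=3·1171+506=4019,  q_5=3·81+35=278
a_6=5:  p_6=5·4019+1171=21266,  q_6=5·278+81=1471
a_7=2:  p_7=2·21266+4019=46551,  q_7=2·1471+278=3220
(x₁, y₁) = (46551, 3220);  46551² − 209·3220² = 1 ✓
n=2: (46551,3220)∘(46551,3220) = (46551·46551+209·3220·3220, 46551·3220+3220·46551) = (4333991201,299788440)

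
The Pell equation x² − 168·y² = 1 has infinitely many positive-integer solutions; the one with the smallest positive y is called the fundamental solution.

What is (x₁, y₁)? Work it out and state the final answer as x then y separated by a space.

13 1

d=168: √d = [12; 1,24] (ℓ=2, even), read p_1/q_1
step 0: (12, 1)  from 12·(1,0) + (0,1)
step 1: (13, 1)  from 1·(12,1) + (1,0)
(x₁, y₁) = (13, 1);  13² − 168·1² = 1 ✓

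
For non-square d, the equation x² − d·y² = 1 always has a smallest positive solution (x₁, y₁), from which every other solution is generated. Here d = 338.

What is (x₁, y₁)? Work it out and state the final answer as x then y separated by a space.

d=338: √d = [18; 2,1,1,2,36] (ℓ=5, odd), read p_9/q_9
i=0: a=18 ⇒ p=18, q=1
…
i=2: a=1 ⇒ p=55, q=3
i=3: a=1 ⇒ p=92, q=5
…
i=8: a=1 ⇒ p=43958, q=2391
i=9: a=2 ⇒ p=114243, q=6214
→ (114243, 6214).  Check: 114243²=13051463049, 338·6214²=13051463048, difference 1.

114243 6214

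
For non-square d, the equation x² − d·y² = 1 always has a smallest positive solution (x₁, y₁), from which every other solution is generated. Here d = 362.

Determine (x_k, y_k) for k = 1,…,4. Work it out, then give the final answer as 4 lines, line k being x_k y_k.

√362 = [19; 38, …], period ℓ=1 (odd) → k=1
k=0  a_k=19  p_k/q_k = 19/1
k=1  a_k=38  p_k/q_k = 723/38
fundamental: x₁=723, y₁=38  (since 522729 − 362·1444 = 1)
k=2:  x_2 = 723·723+362·38·38 = 1045457,  y_2 = 723·38+38·723 = 54948
k=3:  x_3 = 723·1045457+362·38·54948 = 1511730099,  y_3 = 723·54948+38·1045457 = 79454770
k=4:  x_4 = 723·1511730099+362·38·79454770 = 2185960677697,  y_4 = 723·79454770+38·1511730099 = 114891542472

723 38
1045457 54948
1511730099 79454770
2185960677697 114891542472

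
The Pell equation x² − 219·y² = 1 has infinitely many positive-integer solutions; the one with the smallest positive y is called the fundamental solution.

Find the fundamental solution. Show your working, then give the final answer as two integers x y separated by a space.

74 5

√219 → a₀=14, period (1,3,1,28); ℓ=4 even so k=3
a_0=14:  p_0=14·1+0=14,  q_0=14·0+1=1
…
a_2=3:  p_2=3·15+14=59,  q_2=3·1+1=4
a_3=1:  p_3=1·59+15=74,  q_3=1·4+1=5
(x₁, y₁) = (74, 5);  74² − 219·5² = 1 ✓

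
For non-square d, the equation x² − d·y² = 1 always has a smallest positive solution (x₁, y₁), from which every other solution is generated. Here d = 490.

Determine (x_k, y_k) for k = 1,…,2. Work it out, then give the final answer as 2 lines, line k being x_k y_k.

√490 = [22; 7,2,1,4,4,4,1,2,7,44, …], period ℓ=10 (even) → k=9
step 0: (22, 1)  from 22·(1,0) + (0,1)
…
step 2: (332, 15)  from 2·(155,7) + (22,1)
step 3: (487, 22)  from 1·(332,15) + (155,7)
step 4: (2280, 103)  from 4·(487,22) + (332,15)
…
step 6: (40708, 1839)  from 4·(9607,434) + (2280,103)
step 7: (50315, 2273)  from 1·(40708,1839) + (9607,434)
step 8: (141338, 6385)  from 2·(50315,2273) + (40708,1839)
step 9: (1039681, 46968)  from 7·(141338,6385) + (50315,2273)
(x₁, y₁) = (1039681, 46968);  1039681² − 490·46968² = 1 ✓
(x_2, y_2) = (1039681·1039681 + 490·46968·46968, 1039681·46968 + 46968·1039681) = (2161873163521, 97663474416)

1039681 46968
2161873163521 97663474416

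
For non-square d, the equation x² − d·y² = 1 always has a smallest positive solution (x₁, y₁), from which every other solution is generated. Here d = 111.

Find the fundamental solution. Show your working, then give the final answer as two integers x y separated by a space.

[10; 1,1,6,1,1,20] for √111; ℓ=6 ⇒ convergent index 5
i=0: a=10 ⇒ p=10, q=1
i=1: a=1 ⇒ p=11, q=1
i=2: a=1 ⇒ p=21, q=2
i=3: a=6 ⇒ p=137, q=13
i=4: a=1 ⇒ p=158, q=15
i=5: a=1 ⇒ p=295, q=28
(x₁, y₁) = (295, 28);  295² − 111·28² = 1 ✓

295 28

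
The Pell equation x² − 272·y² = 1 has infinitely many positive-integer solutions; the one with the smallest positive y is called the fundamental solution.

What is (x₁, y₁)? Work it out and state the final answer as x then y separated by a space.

d=272: √d = [16; 2,32] (ℓ=2, even), read p_1/q_1
a_0=16:  p_0=16·1+0=16,  q_0=16·0+1=1
a_1=2:  p_1=2·16+1=33,  q_1=2·1+0=2
(x₁, y₁) = (33, 2);  33² − 272·2² = 1 ✓

33 2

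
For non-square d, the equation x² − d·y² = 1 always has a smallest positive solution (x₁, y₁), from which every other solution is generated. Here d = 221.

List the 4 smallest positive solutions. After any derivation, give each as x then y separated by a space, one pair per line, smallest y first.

√221 → a₀=14, period (1,6,2,6,1,28); ℓ=6 even so k=5
i=0: a=14 ⇒ p=14, q=1
i=1: a=1 ⇒ p=15, q=1
i=2: a=6 ⇒ p=104, q=7
…
i=4: a=6 ⇒ p=1442, q=97
i=5: a=1 ⇒ p=1665, q=112
(x₁, y₁) = (1665, 112);  1665² − 221·112² = 1 ✓
(1665+112√221)^2 = 5544449 + 372960√221
(1665+112√221)^3 = 18463013505 + 1241956688√221
(1665+112√221)^4 = 61481829427201 + 4135715398080√221

1665 112
5544449 372960
18463013505 1241956688
61481829427201 4135715398080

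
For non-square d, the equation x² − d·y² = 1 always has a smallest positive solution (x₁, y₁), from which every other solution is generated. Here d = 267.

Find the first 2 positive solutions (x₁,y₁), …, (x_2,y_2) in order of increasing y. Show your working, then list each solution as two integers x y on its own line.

[16; 2,1,15,1,2,32] for √267; ℓ=6 ⇒ convergent index 5
i=0: a=16 ⇒ p=16, q=1
…
i=4: a=1 ⇒ p=817, q=50
i=5: a=2 ⇒ p=2402, q=147
→ (2402, 147).  Check: 2402²=5769604, 267·147²=5769603, difference 1.
n=2: (2402,147)∘(2402,147) = (2402·2402+267·147·147, 2402·147+147·2402) = (11539207,706188)

2402 147
11539207 706188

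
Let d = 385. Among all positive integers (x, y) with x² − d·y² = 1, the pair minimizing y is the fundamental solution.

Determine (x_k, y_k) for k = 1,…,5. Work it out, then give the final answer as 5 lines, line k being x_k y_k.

d=385: √d = [19; 1,1,1,1,1,…,1,1,38] (ℓ=16, even), read p_15/q_15
a_0=19:  p_0=19·1+0=19,  q_0=19·0+1=1
…
a_3=1:  p_3=1·39+20=59,  q_3=1·2+1=3
…
a_5=1:  p_5=1·98+59=157,  q_5=1·5+3=8
…
a_14=1:  p_14=1·36280+23271=59551,  q_14=1·1849+1186=3035
a_15=1:  p_15=1·59551+36280=95831,  q_15=1·3035+1849=4884
→ (95831, 4884).  Check: 95831²=9183580561, 385·4884²=9183580560, difference 1.
(x_2, y_2) = (95831·95831 + 385·4884·4884, 95831·4884 + 4884·95831) = (18367161121, 936077208)
(x_3, y_3) = (95831·18367161121 + 385·4884·936077208, 95831·936077208 + 4884·18367161121) = (3520286834677271, 179410429834812)
(x_4, y_4) = (95831·3520286834677271 + 385·4884·179410429834812, 95831·179410429834812 + 4884·3520286834677271) = (674705215289547953281, 34386161802063660336)
(x_5, y_5) = (95831·674705215289547953281 + 385·4884·34386161802063660336, 95831·34386161802063660336 + 4884·674705215289547953281) = (129315350969305052987065751, 6590520543127714837483620)

95831 4884
18367161121 936077208
3520286834677271 179410429834812
674705215289547953281 34386161802063660336
129315350969305052987065751 6590520543127714837483620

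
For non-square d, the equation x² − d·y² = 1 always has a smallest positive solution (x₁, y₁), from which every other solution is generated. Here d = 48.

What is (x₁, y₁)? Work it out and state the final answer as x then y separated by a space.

7 1

d=48: √d = [6; 1,12] (ℓ=2, even), read p_1/q_1
i=0: a=6 ⇒ p=6, q=1
i=1: a=1 ⇒ p=7, q=1
(x₁, y₁) = (7, 1);  7² − 48·1² = 1 ✓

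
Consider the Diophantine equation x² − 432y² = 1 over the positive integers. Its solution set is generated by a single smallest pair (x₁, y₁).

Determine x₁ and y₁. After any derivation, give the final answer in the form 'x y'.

1351 65

√432 → a₀=20, period (1,3,1,1,1,3,1,40); ℓ=8 even so k=7
a_0=20:  p_0=20·1+0=20,  q_0=20·0+1=1
a_1=1:  p_1=1·20+1=21,  q_1=1·1+0=1
a_2=3:  p_2=3·21+20=83,  q_2=3·1+1=4
…
a_4=1:  p_4=1·104+83=187,  q_4=1·5+4=9
…
a_6=3:  p_6=3·291+187=1060,  q_6=3·14+9=51
a_7=1:  p_7=1·1060+291=1351,  q_7=1·51+14=65
→ (1351, 65).  Check: 1351²=1825201, 432·65²=1825200, difference 1.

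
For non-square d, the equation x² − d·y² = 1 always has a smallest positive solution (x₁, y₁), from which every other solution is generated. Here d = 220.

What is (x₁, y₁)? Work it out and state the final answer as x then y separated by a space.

89 6

d=220: √d = [14; 1,4,1,28] (ℓ=4, even), read p_3/q_3
i=0: a=14 ⇒ p=14, q=1
i=1: a=1 ⇒ p=15, q=1
i=2: a=4 ⇒ p=74, q=5
i=3: a=1 ⇒ p=89, q=6
→ (89, 6).  Check: 89²=7921, 220·6²=7920, difference 1.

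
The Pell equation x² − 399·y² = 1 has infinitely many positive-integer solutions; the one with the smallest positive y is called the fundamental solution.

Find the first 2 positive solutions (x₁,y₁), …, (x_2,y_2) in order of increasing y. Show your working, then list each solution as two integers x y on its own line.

d=399: √d = [19; 1,38] (ℓ=2, even), read p_1/q_1
a_0=19:  p_0=19·1+0=19,  q_0=19·0+1=1
a_1=1:  p_1=1·19+1=20,  q_1=1·1+0=1
fundamental: x₁=20, y₁=1  (since 400 − 399·1 = 1)
k=2:  x_2 = 20·20+399·1·1 = 799,  y_2 = 20·1+1·20 = 40

20 1
799 40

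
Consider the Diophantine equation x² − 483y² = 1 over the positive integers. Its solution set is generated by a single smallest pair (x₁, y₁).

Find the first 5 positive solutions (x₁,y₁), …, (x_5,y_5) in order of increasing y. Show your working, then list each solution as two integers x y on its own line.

√483 = [21; 1,42, …], period ℓ=2 (even) → k=1
k=0  a_k=21  p_k/q_k = 21/1
k=1  a_k=1  p_k/q_k = 22/1
→ (22, 1).  Check: 22²=484, 483·1²=483, difference 1.
(x_2, y_2) = (22·22 + 483·1·1, 22·1 + 1·22) = (967, 44)
(x_3, y_3) = (22·967 + 483·1·44, 22·44 + 1·967) = (42526, 1935)
(x_4, y_4) = (22·42526 + 483·1·1935, 22·1935 + 1·42526) = (1870177, 85096)
(x_5, y_5) = (22·1870177 + 483·1·85096, 22·85096 + 1·1870177) = (82245262, 3742289)

22 1
967 44
42526 1935
1870177 85096
82245262 3742289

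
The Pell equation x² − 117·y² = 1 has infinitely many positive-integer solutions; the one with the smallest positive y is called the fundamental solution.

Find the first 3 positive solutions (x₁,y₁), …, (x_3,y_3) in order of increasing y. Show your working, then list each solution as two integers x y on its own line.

649 60
842401 77880
1093435849 101088180

[10; 1,4,2,4,1,20] for √117; ℓ=6 ⇒ convergent index 5
k=0  a_k=10  p_k/q_k = 10/1
…
k=2  a_k=4  p_k/q_k = 54/5
k=3  a_k=2  p_k/q_k = 119/11
k=4  a_k=4  p_k/q_k = 530/49
k=5  a_k=1  p_k/q_k = 649/60
→ (649, 60).  Check: 649²=421201, 117·60²=421200, difference 1.
n=2: (649,60)∘(649,60) = (649·649+117·60·60, 649·60+60·649) = (842401,77880)
n=3: (842401,77880)∘(649,60) = (649·842401+117·60·77880, 649·77880+60·842401) = (1093435849,101088180)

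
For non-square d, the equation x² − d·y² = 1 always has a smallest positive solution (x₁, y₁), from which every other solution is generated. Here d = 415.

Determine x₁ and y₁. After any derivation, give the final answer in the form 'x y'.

18412804 903849

[20; 2,1,2,4,6,…,1,2,40] for √415; ℓ=16 ⇒ convergent index 15
step 0: (20, 1)  from 20·(1,0) + (0,1)
step 1: (41, 2)  from 2·(20,1) + (1,0)
step 2: (61, 3)  from 1·(41,2) + (20,1)
…
step 13: (4730294, 232201)  from 2·(2110961,103623) + (508372,24955)
step 14: (6841255, 335824)  from 1·(4730294,232201) + (2110961,103623)
step 15: (18412804, 903849)  from 2·(6841255,335824) + (4730294,232201)
(x₁, y₁) = (18412804, 903849);  18412804² − 415·903849² = 1 ✓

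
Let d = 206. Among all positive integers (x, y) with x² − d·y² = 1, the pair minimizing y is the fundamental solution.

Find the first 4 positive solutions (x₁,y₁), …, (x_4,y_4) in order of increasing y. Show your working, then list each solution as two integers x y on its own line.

d=206: √d = [14; 2,1,5,14,5,1,2,28] (ℓ=8, even), read p_7/q_7
a_0=14:  p_0=14·1+0=14,  q_0=14·0+1=1
…
a_2=1:  p_2=1·29+14=43,  q_2=1·2+1=3
a_3=5:  p_3=5·43+29=244,  q_3=5·3+2=17
…
a_5=5:  p_5=5·3459+244=17539,  q_5=5·241+17=1222
a_6=1:  p_6=1·17539+3459=20998,  q_6=1·1222+241=1463
a_7=2:  p_7=2·20998+17539=59535,  q_7=2·1463+1222=4148
→ (59535, 4148).  Check: 59535²=3544416225, 206·4148²=3544416224, difference 1.
k=2:  x_2 = 59535·59535+206·4148·4148 = 7088832449,  y_2 = 59535·4148+4148·59535 = 493902360
k=3:  x_3 = 59535·7088832449+206·4148·493902360 = 844067279642895,  y_3 = 59535·493902360+4148·7088832449 = 58808954001052
k=4:  x_4 = 59535·844067279642895+206·4148·58808954001052 = 100503090979990675201,  y_4 = 59535·58808954001052+4148·844067279642895 = 7002382152411359280

59535 4148
7088832449 493902360
844067279642895 58808954001052
100503090979990675201 7002382152411359280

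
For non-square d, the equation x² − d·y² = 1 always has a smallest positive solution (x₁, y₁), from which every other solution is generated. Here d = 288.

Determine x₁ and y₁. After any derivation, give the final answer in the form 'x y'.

17 1

√288 = [16; 1,32, …], period ℓ=2 (even) → k=1
step 0: (16, 1)  from 16·(1,0) + (0,1)
step 1: (17, 1)  from 1·(16,1) + (1,0)
fundamental: x₁=17, y₁=1  (since 289 − 288·1 = 1)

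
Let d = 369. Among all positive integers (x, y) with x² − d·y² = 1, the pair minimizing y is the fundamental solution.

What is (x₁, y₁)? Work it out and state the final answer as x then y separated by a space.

8396801 437120

√369 → a₀=19, period (4,1,3,2,7,4,7,2,3,1,4,38); ℓ=12 even so k=11
k=0  a_k=19  p_k/q_k = 19/1
…
k=3  a_k=3  p_k/q_k = 365/19
k=4  a_k=2  p_k/q_k = 826/43
…
k=10  a_k=1  p_k/q_k = 1758061/91521
k=11  a_k=4  p_k/q_k = 8396801/437120
(x₁, y₁) = (8396801, 437120);  8396801² − 369·437120² = 1 ✓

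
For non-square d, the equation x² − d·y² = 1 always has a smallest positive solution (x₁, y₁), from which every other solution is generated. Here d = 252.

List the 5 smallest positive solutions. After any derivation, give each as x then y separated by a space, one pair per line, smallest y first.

√252 = [15; 1,6,1,30, …], period ℓ=4 (even) → k=3
k=0  a_k=15  p_k/q_k = 15/1
…
k=2  a_k=6  p_k/q_k = 111/7
k=3  a_k=1  p_k/q_k = 127/8
fundamental: x₁=127, y₁=8  (since 16129 − 252·64 = 1)
k=2:  x_2 = 127·127+252·8·8 = 32257,  y_2 = 127·8+8·127 = 2032
k=3:  x_3 = 127·32257+252·8·2032 = 8193151,  y_3 = 127·2032+8·32257 = 516120
k=4:  x_4 = 127·8193151+252·8·516120 = 2081028097,  y_4 = 127·516120+8·8193151 = 131092448
k=5:  x_5 = 127·2081028097+252·8·131092448 = 528572943487,  y_5 = 127·131092448+8·2081028097 = 33296965672

127 8
32257 2032
8193151 516120
2081028097 131092448
528572943487 33296965672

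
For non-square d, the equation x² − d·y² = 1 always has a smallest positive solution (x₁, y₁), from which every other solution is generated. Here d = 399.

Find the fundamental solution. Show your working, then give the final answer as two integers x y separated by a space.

√399 → a₀=19, period (1,38); ℓ=2 even so k=1
step 0: (19, 1)  from 19·(1,0) + (0,1)
step 1: (20, 1)  from 1·(19,1) + (1,0)
fundamental: x₁=20, y₁=1  (since 400 − 399·1 = 1)

20 1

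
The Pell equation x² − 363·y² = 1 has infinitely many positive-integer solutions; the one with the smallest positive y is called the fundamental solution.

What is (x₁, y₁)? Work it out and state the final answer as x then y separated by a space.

√363 = [19; 19,38, …], period ℓ=2 (even) → k=1
step 0: (19, 1)  from 19·(1,0) + (0,1)
step 1: (362, 19)  from 19·(19,1) + (1,0)
fundamental: x₁=362, y₁=19  (since 131044 − 363·361 = 1)

362 19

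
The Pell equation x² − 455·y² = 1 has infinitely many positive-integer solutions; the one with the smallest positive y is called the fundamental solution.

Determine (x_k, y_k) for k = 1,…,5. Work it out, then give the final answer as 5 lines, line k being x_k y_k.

64 3
8191 384
1048384 49149
134184961 6290688
17174626624 805158915

√455 → a₀=21, period (3,42); ℓ=2 even so k=1
a_0=21:  p_0=21·1+0=21,  q_0=21·0+1=1
a_1=3:  p_1=3·21+1=64,  q_1=3·1+0=3
→ (64, 3).  Check: 64²=4096, 455·3²=4095, difference 1.
(x_2, y_2) = (64·64 + 455·3·3, 64·3 + 3·64) = (8191, 384)
(x_3, y_3) = (64·8191 + 455·3·384, 64·384 + 3·8191) = (1048384, 49149)
(x_4, y_4) = (64·1048384 + 455·3·49149, 64·49149 + 3·1048384) = (134184961, 6290688)
(x_5, y_5) = (64·134184961 + 455·3·6290688, 64·6290688 + 3·134184961) = (17174626624, 805158915)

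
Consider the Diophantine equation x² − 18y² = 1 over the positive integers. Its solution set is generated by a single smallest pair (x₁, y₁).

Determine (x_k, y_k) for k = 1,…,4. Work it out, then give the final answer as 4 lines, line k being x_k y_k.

d=18: √d = [4; 4,8] (ℓ=2, even), read p_1/q_1
i=0: a=4 ⇒ p=4, q=1
i=1: a=4 ⇒ p=17, q=4
(x₁, y₁) = (17, 4);  17² − 18·4² = 1 ✓
(17+4√18)^2 = 577 + 136√18
(17+4√18)^3 = 19601 + 4620√18
(17+4√18)^4 = 665857 + 156944√18

17 4
577 136
19601 4620
665857 156944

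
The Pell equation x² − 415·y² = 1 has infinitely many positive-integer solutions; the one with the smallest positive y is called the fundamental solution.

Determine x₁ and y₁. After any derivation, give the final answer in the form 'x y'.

d=415: √d = [20; 2,1,2,4,6,…,1,2,40] (ℓ=16, even), read p_15/q_15
i=0: a=20 ⇒ p=20, q=1
i=1: a=2 ⇒ p=41, q=2
i=2: a=1 ⇒ p=61, q=3
i=3: a=2 ⇒ p=163, q=8
i=4: a=4 ⇒ p=713, q=35
i=5: a=6 ⇒ p=4441, q=218
i=6: a=1 ⇒ p=5154, q=253
i=7: a=1 ⇒ p=9595, q=471
i=8: a=3 ⇒ p=33939, q=1666
i=9: a=1 ⇒ p=43534, q=2137
i=10: a=1 ⇒ p=77473, q=3803
…
i=12: a=4 ⇒ p=2110961, q=103623
i=13: a=2 ⇒ p=4730294, q=232201
i=14: a=1 ⇒ p=6841255, q=335824
i=15: a=2 ⇒ p=18412804, q=903849
fundamental: x₁=18412804, y₁=903849  (since 339031351142416 − 415·816943014801 = 1)

18412804 903849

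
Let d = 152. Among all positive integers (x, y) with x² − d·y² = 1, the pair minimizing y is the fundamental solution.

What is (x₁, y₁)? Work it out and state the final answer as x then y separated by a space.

√152 = [12; 3,24, …], period ℓ=2 (even) → k=1
i=0: a=12 ⇒ p=12, q=1
i=1: a=3 ⇒ p=37, q=3
fundamental: x₁=37, y₁=3  (since 1369 − 152·9 = 1)

37 3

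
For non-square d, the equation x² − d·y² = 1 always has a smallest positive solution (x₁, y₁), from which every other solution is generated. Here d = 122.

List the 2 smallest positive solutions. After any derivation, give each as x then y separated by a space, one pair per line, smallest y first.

√122 = [11; 22, …], period ℓ=1 (odd) → k=1
i=0: a=11 ⇒ p=11, q=1
i=1: a=22 ⇒ p=243, q=22
fundamental: x₁=243, y₁=22  (since 59049 − 122·484 = 1)
n=2: (243,22)∘(243,22) = (243·243+122·22·22, 243·22+22·243) = (118097,10692)

243 22
118097 10692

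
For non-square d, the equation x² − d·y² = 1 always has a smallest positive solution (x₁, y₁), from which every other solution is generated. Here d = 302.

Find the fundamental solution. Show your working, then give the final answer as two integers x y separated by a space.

4276623 246092

[17; 2,1,1,1,4,…,1,2,34] for √302; ℓ=16 ⇒ convergent index 15
step 0: (17, 1)  from 17·(1,0) + (0,1)
…
step 3: (87, 5)  from 1·(52,3) + (35,2)
step 4: (139, 8)  from 1·(87,5) + (52,3)
step 5: (643, 37)  from 4·(139,8) + (87,5)
…
step 8: (34513, 1986)  from 16·(2068,119) + (1425,82)
step 9: (36581, 2105)  from 1·(34513,1986) + (2068,119)
…
step 13: (1042237, 59974)  from 1·(574956,33085) + (467281,26889)
step 14: (1617193, 93059)  from 1·(1042237,59974) + (574956,33085)
step 15: (4276623, 246092)  from 2·(1617193,93059) + (1042237,59974)
→ (4276623, 246092).  Check: 4276623²=18289504284129, 302·246092²=18289504284128, difference 1.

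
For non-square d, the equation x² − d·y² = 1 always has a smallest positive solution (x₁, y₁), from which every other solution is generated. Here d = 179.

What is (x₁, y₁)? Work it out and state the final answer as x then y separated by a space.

4190210 313191

d=179: √d = [13; 2,1,1,1,3,…,1,2,26] (ℓ=14, even), read p_13/q_13
i=0: a=13 ⇒ p=13, q=1
i=1: a=2 ⇒ p=27, q=2
i=2: a=1 ⇒ p=40, q=3
…
i=7: a=13 ⇒ p=26999, q=2018
i=8: a=5 ⇒ p=137042, q=10243
…
i=12: a=1 ⇒ p=1588459, q=118727
i=13: a=2 ⇒ p=4190210, q=313191
→ (4190210, 313191).  Check: 4190210²=17557859844100, 179·313191²=17557859844099, difference 1.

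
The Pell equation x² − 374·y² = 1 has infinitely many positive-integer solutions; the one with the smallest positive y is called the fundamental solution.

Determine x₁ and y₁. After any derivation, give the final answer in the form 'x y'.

√374 = [19; 2,1,18,1,2,38, …], period ℓ=6 (even) → k=5
k=0  a_k=19  p_k/q_k = 19/1
…
k=2  a_k=1  p_k/q_k = 58/3
k=3  a_k=18  p_k/q_k = 1083/56
k=4  a_k=1  p_k/q_k = 1141/59
k=5  a_k=2  p_k/q_k = 3365/174
→ (3365, 174).  Check: 3365²=11323225, 374·174²=11323224, difference 1.

3365 174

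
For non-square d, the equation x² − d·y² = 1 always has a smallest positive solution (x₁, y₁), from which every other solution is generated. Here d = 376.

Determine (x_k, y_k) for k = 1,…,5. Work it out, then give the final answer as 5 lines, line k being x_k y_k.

2143295 110532
9187426914049 473805365880
39382732335491159615 2031009343327438668
168817626601983862467148801 8706104341013491514496240
723651950015758622280719887718975 37319499807142991581781109982932

√376 → a₀=19, period (2,1,1,3,1,…,1,2,38); ℓ=16 even so k=15
i=0: a=19 ⇒ p=19, q=1
i=1: a=2 ⇒ p=39, q=2
i=2: a=1 ⇒ p=58, q=3
i=3: a=1 ⇒ p=97, q=5
i=4: a=3 ⇒ p=349, q=18
i=5: a=1 ⇒ p=446, q=23
i=6: a=2 ⇒ p=1241, q=64
i=7: a=2 ⇒ p=2928, q=151
i=8: a=4 ⇒ p=12953, q=668
i=9: a=2 ⇒ p=28834, q=1487
i=10: a=2 ⇒ p=70621, q=3642
…
i=12: a=3 ⇒ p=368986, q=19029
i=13: a=1 ⇒ p=468441, q=24158
i=14: a=1 ⇒ p=837427, q=43187
i=15: a=2 ⇒ p=2143295, q=110532
→ (2143295, 110532).  Check: 2143295²=4593713457025, 376·110532²=4593713457024, difference 1.
n=2: (2143295,110532)∘(2143295,110532) = (2143295·2143295+376·110532·110532, 2143295·110532+110532·2143295) = (9187426914049,473805365880)
n=3: (9187426914049,473805365880)∘(2143295,110532) = (2143295·9187426914049+376·110532·473805365880, 2143295·473805365880+110532·9187426914049) = (39382732335491159615,2031009343327438668)
n=4: (39382732335491159615,2031009343327438668)∘(2143295,110532) = (2143295·39382732335491159615+376·110532·2031009343327438668, 2143295·2031009343327438668+110532·39382732335491159615) = (168817626601983862467148801,8706104341013491514496240)
n=5: (168817626601983862467148801,8706104341013491514496240)∘(2143295,110532) = (2143295·168817626601983862467148801+376·110532·8706104341013491514496240, 2143295·8706104341013491514496240+110532·168817626601983862467148801) = (723651950015758622280719887718975,37319499807142991581781109982932)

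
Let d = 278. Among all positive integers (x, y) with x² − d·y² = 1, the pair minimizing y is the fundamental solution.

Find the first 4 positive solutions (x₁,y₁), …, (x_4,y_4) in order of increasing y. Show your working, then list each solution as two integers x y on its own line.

2501 150
12510001 750300
62575022501 3753000450
313000250040001 18772507500600

[16; 1,2,16,2,1,32] for √278; ℓ=6 ⇒ convergent index 5
a_0=16:  p_0=16·1+0=16,  q_0=16·0+1=1
a_1=1:  p_1=1·16+1=17,  q_1=1·1+0=1
a_2=2:  p_2=2·17+16=50,  q_2=2·1+1=3
…
a_4=2:  p_4=2·817+50=1684,  q_4=2·49+3=101
a_5=1:  p_5=1·1684+817=2501,  q_5=1·101+49=150
fundamental: x₁=2501, y₁=150  (since 6255001 − 278·22500 = 1)
n=2: (2501,150)∘(2501,150) = (2501·2501+278·150·150, 2501·150+150·2501) = (12510001,750300)
n=3: (12510001,750300)∘(2501,150) = (2501·12510001+278·150·750300, 2501·750300+150·12510001) = (62575022501,3753000450)
n=4: (62575022501,3753000450)∘(2501,150) = (2501·62575022501+278·150·3753000450, 2501·3753000450+150·62575022501) = (313000250040001,18772507500600)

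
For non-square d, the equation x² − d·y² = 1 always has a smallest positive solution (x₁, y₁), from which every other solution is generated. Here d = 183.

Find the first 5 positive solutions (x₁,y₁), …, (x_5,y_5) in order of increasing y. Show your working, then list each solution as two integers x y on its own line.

487 36
474337 35064
462003751 34152300
449991179137 33264305136
438290946475687 32399399050164

d=183: √d = [13; 1,1,8,1,1,26] (ℓ=6, even), read p_5/q_5
k=0  a_k=13  p_k/q_k = 13/1
k=1  a_k=1  p_k/q_k = 14/1
k=2  a_k=1  p_k/q_k = 27/2
…
k=4  a_k=1  p_k/q_k = 257/19
k=5  a_k=1  p_k/q_k = 487/36
fundamental: x₁=487, y₁=36  (since 237169 − 183·1296 = 1)
k=2:  x_2 = 487·487+183·36·36 = 474337,  y_2 = 487·36+36·487 = 35064
k=3:  x_3 = 487·474337+183·36·35064 = 462003751,  y_3 = 487·35064+36·474337 = 34152300
k=4:  x_4 = 487·462003751+183·36·34152300 = 449991179137,  y_4 = 487·34152300+36·462003751 = 33264305136
k=5:  x_5 = 487·449991179137+183·36·33264305136 = 438290946475687,  y_5 = 487·33264305136+36·449991179137 = 32399399050164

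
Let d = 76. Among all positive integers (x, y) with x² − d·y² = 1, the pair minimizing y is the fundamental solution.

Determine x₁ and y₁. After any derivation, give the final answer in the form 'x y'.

57799 6630

[8; 1,2,1,1,5,4,5,1,1,2,1,16] for √76; ℓ=12 ⇒ convergent index 11
k=0  a_k=8  p_k/q_k = 8/1
…
k=3  a_k=1  p_k/q_k = 35/4
k=4  a_k=1  p_k/q_k = 61/7
k=5  a_k=5  p_k/q_k = 340/39
…
k=7  a_k=5  p_k/q_k = 7445/854
k=8  a_k=1  p_k/q_k = 8866/1017
…
k=10  a_k=2  p_k/q_k = 41488/4759
k=11  a_k=1  p_k/q_k = 57799/6630
(x₁, y₁) = (57799, 6630);  57799² − 76·6630² = 1 ✓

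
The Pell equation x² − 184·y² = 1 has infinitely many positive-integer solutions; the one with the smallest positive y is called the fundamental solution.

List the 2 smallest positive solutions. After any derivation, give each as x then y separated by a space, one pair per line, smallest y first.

24335 1794
1184384449 87313980

√184 = [13; 1,1,3,2,1,2,1,2,3,1,1,26, …], period ℓ=12 (even) → k=11
step 0: (13, 1)  from 13·(1,0) + (0,1)
step 1: (14, 1)  from 1·(13,1) + (1,0)
…
step 8: (3147, 232)  from 2·(1153,85) + (841,62)
…
step 10: (13741, 1013)  from 1·(10594,781) + (3147,232)
step 11: (24335, 1794)  from 1·(13741,1013) + (10594,781)
→ (24335, 1794).  Check: 24335²=592192225, 184·1794²=592192224, difference 1.
k=2:  x_2 = 24335·24335+184·1794·1794 = 1184384449,  y_2 = 24335·1794+1794·24335 = 87313980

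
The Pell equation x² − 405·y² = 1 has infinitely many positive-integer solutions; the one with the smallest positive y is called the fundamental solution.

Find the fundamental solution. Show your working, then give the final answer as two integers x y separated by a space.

√405 = [20; 8,40, …], period ℓ=2 (even) → k=1
i=0: a=20 ⇒ p=20, q=1
i=1: a=8 ⇒ p=161, q=8
fundamental: x₁=161, y₁=8  (since 25921 − 405·64 = 1)

161 8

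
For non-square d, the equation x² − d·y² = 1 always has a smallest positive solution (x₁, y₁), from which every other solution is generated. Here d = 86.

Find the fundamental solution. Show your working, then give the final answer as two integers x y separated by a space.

10405 1122

√86 → a₀=9, period (3,1,1,1,8,1,1,1,3,18); ℓ=10 even so k=9
i=0: a=9 ⇒ p=9, q=1
i=1: a=3 ⇒ p=28, q=3
i=2: a=1 ⇒ p=37, q=4
i=3: a=1 ⇒ p=65, q=7
i=4: a=1 ⇒ p=102, q=11
…
i=7: a=1 ⇒ p=1864, q=201
i=8: a=1 ⇒ p=2847, q=307
i=9: a=3 ⇒ p=10405, q=1122
→ (10405, 1122).  Check: 10405²=108264025, 86·1122²=108264024, difference 1.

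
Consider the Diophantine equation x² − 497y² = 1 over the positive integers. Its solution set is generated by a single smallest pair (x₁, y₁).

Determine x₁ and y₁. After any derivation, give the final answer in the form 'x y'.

√497 → a₀=22, period (3,2,2,5,6,5,2,2,3,44); ℓ=10 even so k=9
a_0=22:  p_0=22·1+0=22,  q_0=22·0+1=1
…
a_2=2:  p_2=2·67+22=156,  q_2=2·3+1=7
a_3=2:  p_3=2·156+67=379,  q_3=2·7+3=17
a_4=5:  p_4=5·379+156=2051,  q_4=5·17+7=92
a_5=6:  p_5=6·2051+379=12685,  q_5=6·92+17=569
a_6=5:  p_6=5·12685+2051=65476,  q_6=5·569+92=2937
…
a_8=2:  p_8=2·143637+65476=352750,  q_8=2·6443+2937=15823
a_9=3:  p_9=3·352750+143637=1201887,  q_9=3·15823+6443=53912
→ (1201887, 53912).  Check: 1201887²=1444532360769, 497·53912²=1444532360768, difference 1.

1201887 53912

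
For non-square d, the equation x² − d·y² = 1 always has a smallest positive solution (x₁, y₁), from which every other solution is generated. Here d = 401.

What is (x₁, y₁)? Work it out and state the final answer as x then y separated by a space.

[20; 40] for √401; ℓ=1 ⇒ convergent index 1
k=0  a_k=20  p_k/q_k = 20/1
k=1  a_k=40  p_k/q_k = 801/40
(x₁, y₁) = (801, 40);  801² − 401·40² = 1 ✓

801 40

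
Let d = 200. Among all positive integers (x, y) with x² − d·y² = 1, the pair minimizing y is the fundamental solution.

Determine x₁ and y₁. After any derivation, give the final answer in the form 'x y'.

99 7

[14; 7,28] for √200; ℓ=2 ⇒ convergent index 1
a_0=14:  p_0=14·1+0=14,  q_0=14·0+1=1
a_1=7:  p_1=7·14+1=99,  q_1=7·1+0=7
→ (99, 7).  Check: 99²=9801, 200·7²=9800, difference 1.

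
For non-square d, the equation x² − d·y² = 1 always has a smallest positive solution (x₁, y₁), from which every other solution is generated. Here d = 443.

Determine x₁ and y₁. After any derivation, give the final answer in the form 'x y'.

442 21

d=443: √d = [21; 21,42] (ℓ=2, even), read p_1/q_1
i=0: a=21 ⇒ p=21, q=1
i=1: a=21 ⇒ p=442, q=21
fundamental: x₁=442, y₁=21  (since 195364 − 443·441 = 1)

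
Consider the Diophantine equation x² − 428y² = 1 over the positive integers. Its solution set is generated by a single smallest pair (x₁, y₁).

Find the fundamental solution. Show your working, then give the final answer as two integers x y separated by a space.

√428 = [20; 1,2,4,1,5,10,5,1,4,2,1,40, …], period ℓ=12 (even) → k=11
a_0=20:  p_0=20·1+0=20,  q_0=20·0+1=1
…
a_4=1:  p_4=1·269+62=331,  q_4=1·13+3=16
a_5=5:  p_5=5·331+269=1924,  q_5=5·16+13=93
…
a_7=5:  p_7=5·19571+1924=99779,  q_7=5·946+93=4823
a_8=1:  p_8=1·99779+19571=119350,  q_8=1·4823+946=5769
…
a_10=2:  p_10=2·577179+119350=1273708,  q_10=2·27899+5769=61567
a_11=1:  p_11=1·1273708+577179=1850887,  q_11=1·61567+27899=89466
fundamental: x₁=1850887, y₁=89466  (since 3425782686769 − 428·8004165156 = 1)

1850887 89466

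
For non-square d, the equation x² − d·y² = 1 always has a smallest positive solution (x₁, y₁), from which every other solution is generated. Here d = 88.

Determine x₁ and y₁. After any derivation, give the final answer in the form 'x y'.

d=88: √d = [9; 2,1,1,1,2,18] (ℓ=6, even), read p_5/q_5
a_0=9:  p_0=9·1+0=9,  q_0=9·0+1=1
…
a_3=1:  p_3=1·28+19=47,  q_3=1·3+2=5
a_4=1:  p_4=1·47+28=75,  q_4=1·5+3=8
a_5=2:  p_5=2·75+47=197,  q_5=2·8+5=21
fundamental: x₁=197, y₁=21  (since 38809 − 88·441 = 1)

197 21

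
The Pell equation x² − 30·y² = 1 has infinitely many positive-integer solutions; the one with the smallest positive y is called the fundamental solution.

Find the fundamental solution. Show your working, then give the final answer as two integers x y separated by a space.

√30 → a₀=5, period (2,10); ℓ=2 even so k=1
k=0  a_k=5  p_k/q_k = 5/1
k=1  a_k=2  p_k/q_k = 11/2
fundamental: x₁=11, y₁=2  (since 121 − 30·4 = 1)

11 2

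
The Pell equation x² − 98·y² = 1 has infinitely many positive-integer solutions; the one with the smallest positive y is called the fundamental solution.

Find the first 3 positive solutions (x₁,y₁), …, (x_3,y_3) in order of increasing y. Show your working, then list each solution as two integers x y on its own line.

99 10
19601 1980
3880899 392030

√98 = [9; 1,8,1,18, …], period ℓ=4 (even) → k=3
a_0=9:  p_0=9·1+0=9,  q_0=9·0+1=1
a_1=1:  p_1=1·9+1=10,  q_1=1·1+0=1
a_2=8:  p_2=8·10+9=89,  q_2=8·1+1=9
a_3=1:  p_3=1·89+10=99,  q_3=1·9+1=10
→ (99, 10).  Check: 99²=9801, 98·10²=9800, difference 1.
k=2:  x_2 = 99·99+98·10·10 = 19601,  y_2 = 99·10+10·99 = 1980
k=3:  x_3 = 99·19601+98·10·1980 = 3880899,  y_3 = 99·1980+10·19601 = 392030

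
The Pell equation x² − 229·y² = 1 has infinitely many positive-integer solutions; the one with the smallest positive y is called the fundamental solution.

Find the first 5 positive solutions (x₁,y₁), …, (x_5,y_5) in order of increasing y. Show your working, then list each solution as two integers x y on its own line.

5848201 386460
68402909872801 4520191516920
800067931842043513801 52869977098885735380
9357916158133073035999171201 618388505879356792878585840
109453949267819191656474935990205001 7232920556944267680961578290412300

[15; 7,1,1,7,30] for √229; ℓ=5 ⇒ convergent index 9
i=0: a=15 ⇒ p=15, q=1
…
i=3: a=1 ⇒ p=227, q=15
i=4: a=7 ⇒ p=1710, q=113
i=5: a=30 ⇒ p=51527, q=3405
i=6: a=7 ⇒ p=362399, q=23948
i=7: a=1 ⇒ p=413926, q=27353
i=8: a=1 ⇒ p=776325, q=51301
i=9: a=7 ⇒ p=5848201, q=386460
fundamental: x₁=5848201, y₁=386460  (since 34201454936401 − 229·149351331600 = 1)
(5848201+386460√229)^2 = 68402909872801 + 4520191516920√229
(5848201+386460√229)^3 = 800067931842043513801 + 52869977098885735380√229
(5848201+386460√229)^4 = 9357916158133073035999171201 + 618388505879356792878585840√229
(5848201+386460√229)^5 = 109453949267819191656474935990205001 + 7232920556944267680961578290412300√229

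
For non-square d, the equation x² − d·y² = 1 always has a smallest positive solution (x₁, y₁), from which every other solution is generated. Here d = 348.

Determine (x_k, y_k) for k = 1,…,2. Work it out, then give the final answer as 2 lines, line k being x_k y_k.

[18; 1,1,1,8,1,1,1,36] for √348; ℓ=8 ⇒ convergent index 7
a_0=18:  p_0=18·1+0=18,  q_0=18·0+1=1
…
a_5=1:  p_5=1·485+56=541,  q_5=1·26+3=29
a_6=1:  p_6=1·541+485=1026,  q_6=1·29+26=55
a_7=1:  p_7=1·1026+541=1567,  q_7=1·55+29=84
→ (1567, 84).  Check: 1567²=2455489, 348·84²=2455488, difference 1.
n=2: (1567,84)∘(1567,84) = (1567·1567+348·84·84, 1567·84+84·1567) = (4910977,263256)

1567 84
4910977 263256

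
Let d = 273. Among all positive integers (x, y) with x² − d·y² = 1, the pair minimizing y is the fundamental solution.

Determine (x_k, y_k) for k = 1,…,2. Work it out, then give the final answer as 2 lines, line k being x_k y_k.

√273 → a₀=16, period (1,1,10,1,1,32); ℓ=6 even so k=5
i=0: a=16 ⇒ p=16, q=1
…
i=2: a=1 ⇒ p=33, q=2
…
i=4: a=1 ⇒ p=380, q=23
i=5: a=1 ⇒ p=727, q=44
(x₁, y₁) = (727, 44);  727² − 273·44² = 1 ✓
k=2:  x_2 = 727·727+273·44·44 = 1057057,  y_2 = 727·44+44·727 = 63976

727 44
1057057 63976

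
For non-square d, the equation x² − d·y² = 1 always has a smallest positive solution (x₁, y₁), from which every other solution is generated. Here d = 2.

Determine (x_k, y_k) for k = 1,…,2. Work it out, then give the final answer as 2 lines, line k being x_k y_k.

d=2: √d = [1; 2] (ℓ=1, odd), read p_1/q_1
a_0=1:  p_0=1·1+0=1,  q_0=1·0+1=1
a_1=2:  p_1=2·1+1=3,  q_1=2·1+0=2
(x₁, y₁) = (3, 2);  3² − 2·2² = 1 ✓
(3+2√2)^2 = 17 + 12√2

3 2
17 12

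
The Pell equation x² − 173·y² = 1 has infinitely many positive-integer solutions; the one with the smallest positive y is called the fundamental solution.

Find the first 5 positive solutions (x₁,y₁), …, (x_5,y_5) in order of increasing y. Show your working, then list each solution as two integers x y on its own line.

2499849 190060
12498490045601 950242601880
62488675684008728649 4750926036134042180
312424506839974574118902401 23753195401006348176659760
1562028181998744709597444087746249 118758803540015886040113314710300

d=173: √d = [13; 6,1,1,6,26] (ℓ=5, odd), read p_9/q_9
i=0: a=13 ⇒ p=13, q=1
i=1: a=6 ⇒ p=79, q=6
…
i=3: a=1 ⇒ p=171, q=13
…
i=5: a=26 ⇒ p=29239, q=2223
i=6: a=6 ⇒ p=176552, q=13423
i=7: a=1 ⇒ p=205791, q=15646
i=8: a=1 ⇒ p=382343, q=29069
i=9: a=6 ⇒ p=2499849, q=190060
(x₁, y₁) = (2499849, 190060);  2499849² − 173·190060² = 1 ✓
(2499849+190060√173)^2 = 12498490045601 + 950242601880√173
(2499849+190060√173)^3 = 62488675684008728649 + 4750926036134042180√173
(2499849+190060√173)^4 = 312424506839974574118902401 + 23753195401006348176659760√173
(2499849+190060√173)^5 = 1562028181998744709597444087746249 + 118758803540015886040113314710300√173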